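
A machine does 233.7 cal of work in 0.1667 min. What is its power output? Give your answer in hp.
P = W/t = 977.8 J / 10 s = 97.76 W = 0.1311 hp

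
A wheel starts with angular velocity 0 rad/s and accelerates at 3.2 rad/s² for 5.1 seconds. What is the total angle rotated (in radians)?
θ = ω₀t + ½αt² = 0×5.1 + ½×3.2×5.1² = 41.62 rad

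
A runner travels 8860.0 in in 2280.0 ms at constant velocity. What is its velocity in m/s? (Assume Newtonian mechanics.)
v = d/t (with unit conversion) = 98.7 m/s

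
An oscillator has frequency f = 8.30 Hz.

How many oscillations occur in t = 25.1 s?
n = f×t = 8.3×25.1 = 208.3 oscillations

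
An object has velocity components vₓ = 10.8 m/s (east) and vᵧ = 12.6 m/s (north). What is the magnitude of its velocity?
|v| = √(vₓ² + vᵧ²) = √(10.8² + 12.6²) = √(275.4) = 16.6 m/s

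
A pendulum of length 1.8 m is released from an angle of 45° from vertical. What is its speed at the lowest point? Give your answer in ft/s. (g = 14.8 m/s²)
h = L(1 − cosθ) = 1.8×(1 − cos45°) = 0.5272 m
v = √(2gh) = √(2×14.8×0.5272) = 3.95 m/s = 12.96 ft/s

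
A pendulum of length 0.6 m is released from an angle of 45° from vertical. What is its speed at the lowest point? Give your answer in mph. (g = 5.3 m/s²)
h = L(1 − cosθ) = 0.6×(1 − cos45°) = 0.1757 m
v = √(2gh) = √(2×5.3×0.1757) = 1.365 m/s = 3.053 mph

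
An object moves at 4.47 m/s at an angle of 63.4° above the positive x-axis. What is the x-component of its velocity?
vₓ = v cos(θ) = 4.47 × cos(63.4°) = 2.0 m/s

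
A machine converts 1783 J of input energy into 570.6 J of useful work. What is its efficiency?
η = W_out/W_in = 570.6/1783 = 0.32 = 32.0%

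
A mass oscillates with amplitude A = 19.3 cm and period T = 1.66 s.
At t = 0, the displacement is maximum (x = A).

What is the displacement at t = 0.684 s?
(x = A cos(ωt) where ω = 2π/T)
ω = 2π/T = 2π/1.66 = 3.785 rad/s
x = A cos(ωt) = 19.3×cos(3.785×0.684) = -16.43 cm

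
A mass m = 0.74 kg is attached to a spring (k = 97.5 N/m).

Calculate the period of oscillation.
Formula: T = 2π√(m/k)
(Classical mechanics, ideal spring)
T = 2π√(m/k) = 2π√(0.74/97.5) = 0.5474 s; f = 1/T = 1.827 Hz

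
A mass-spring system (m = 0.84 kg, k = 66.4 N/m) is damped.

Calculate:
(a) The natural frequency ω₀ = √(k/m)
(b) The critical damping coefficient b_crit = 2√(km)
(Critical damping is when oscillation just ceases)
ω₀ = √(k/m) = √(66.4/0.84) = 8.891 rad/s
b_crit = 2√(km) = 2√(66.4×0.84) = 14.94 kg/s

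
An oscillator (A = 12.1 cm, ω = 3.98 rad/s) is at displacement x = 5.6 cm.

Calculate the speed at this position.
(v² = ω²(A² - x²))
v = ω√(A² − x²) = 3.98×√(0.121² − 0.056²) = 0.4269 m/s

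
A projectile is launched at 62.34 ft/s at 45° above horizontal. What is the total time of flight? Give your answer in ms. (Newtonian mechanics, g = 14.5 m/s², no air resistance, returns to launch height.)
T = 2v₀sin(θ)/g (with unit conversion) = 1853.0 ms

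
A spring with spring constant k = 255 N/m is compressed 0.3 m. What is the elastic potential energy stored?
PE = ½kx² = ½×255×0.3² = 11.47 J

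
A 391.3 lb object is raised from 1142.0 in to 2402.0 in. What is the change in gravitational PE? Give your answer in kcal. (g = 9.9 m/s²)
ΔPE = mg(h₂ − h₁) = 177.5 kg × 9.9 m/s² × (61.01 − 29.01) m = 5.624e+04 J = 13.44 kcal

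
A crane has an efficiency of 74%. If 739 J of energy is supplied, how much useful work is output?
W_out = η × W_in = 0.74 × 739 = 546.86 J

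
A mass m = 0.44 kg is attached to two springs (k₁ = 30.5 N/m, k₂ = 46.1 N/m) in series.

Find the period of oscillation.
k_eq = k₁k₂/(k₁+k₂) = 18.36 N/m
T = 2π√(m/k_eq) = 2π√(0.44/18.36) = 0.9728 s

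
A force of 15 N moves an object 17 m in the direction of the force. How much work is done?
W = Fd = 15×17 = 255.0 J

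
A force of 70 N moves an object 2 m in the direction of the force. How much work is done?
W = Fd = 70×2 = 140.0 J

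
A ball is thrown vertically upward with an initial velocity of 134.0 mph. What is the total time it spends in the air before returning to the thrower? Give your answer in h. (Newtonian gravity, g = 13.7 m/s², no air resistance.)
t_total = 2v₀/g (with unit conversion) = 0.002429 h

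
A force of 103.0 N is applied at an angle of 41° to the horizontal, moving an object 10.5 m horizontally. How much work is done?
W = Fd cosθ = 103.0×10.5×cos(41°) = 816.22 J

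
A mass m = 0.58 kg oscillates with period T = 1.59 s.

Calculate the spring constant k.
T = 2π√(m/k) → k = m(2π/T)² = 0.58×(2π/1.59)² = 9.057 N/m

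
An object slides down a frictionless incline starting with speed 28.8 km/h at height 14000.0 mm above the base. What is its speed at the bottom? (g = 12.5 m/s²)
½mv₀² + mgh = ½mv² → v = √(v₀² + 2gh) = √(8² + 2×12.5×14) = 20.35 m/s = 73.25 km/h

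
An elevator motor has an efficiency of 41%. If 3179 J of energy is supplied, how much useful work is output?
W_out = η × W_in = 0.41 × 3179 = 1303.4 J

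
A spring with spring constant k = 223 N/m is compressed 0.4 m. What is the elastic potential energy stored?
PE = ½kx² = ½×223×0.4² = 17.84 J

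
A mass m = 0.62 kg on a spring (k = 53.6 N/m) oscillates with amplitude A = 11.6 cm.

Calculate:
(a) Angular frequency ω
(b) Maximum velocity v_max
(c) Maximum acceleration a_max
ω = √(k/m) = √(53.6/0.62) = 9.298 rad/s
v_max = ωA = 9.298×0.116 = 1.079 m/s
a_max = ω²A = 9.298²×0.116 = 10.03 m/s²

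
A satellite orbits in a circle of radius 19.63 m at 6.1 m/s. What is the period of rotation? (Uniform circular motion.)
T = 2πr/v = 2π×19.63/6.1 = 20.22 s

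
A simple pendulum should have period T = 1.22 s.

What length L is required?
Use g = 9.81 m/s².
T = 2π√(L/g) → L = g(T/2π)² = 9.81×(1.22/2π)² = 0.3699 m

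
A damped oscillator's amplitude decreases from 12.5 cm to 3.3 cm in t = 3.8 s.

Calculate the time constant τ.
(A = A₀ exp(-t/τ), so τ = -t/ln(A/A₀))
A/A₀ = 3.3/12.5 = 0.264; ln(A/A₀) = -1.332
τ = −t/ln(A/A₀) = −3.8/-1.332 = 2.853 s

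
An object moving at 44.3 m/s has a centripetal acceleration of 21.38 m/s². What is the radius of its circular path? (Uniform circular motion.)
r = v²/a_c = 44.3²/21.38 = 91.79 m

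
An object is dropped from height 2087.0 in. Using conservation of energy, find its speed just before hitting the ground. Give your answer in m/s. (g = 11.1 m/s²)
mgh = ½mv² → v = √(2gh) = √(2×11.1×53.01) = 34.3 m/s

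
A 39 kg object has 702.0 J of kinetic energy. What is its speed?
KE = ½mv² → v = √(2KE/m) = √(2×702.0/39) = 6.0 m/s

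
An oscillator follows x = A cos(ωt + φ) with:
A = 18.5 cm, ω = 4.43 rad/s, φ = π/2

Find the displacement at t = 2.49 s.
x = A cos(ωt + φ) = 18.5×cos(4.43×2.49 + π/2) = 18.49 cm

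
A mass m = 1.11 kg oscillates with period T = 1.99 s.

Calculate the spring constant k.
T = 2π√(m/k) → k = m(2π/T)² = 1.11×(2π/1.99)² = 11.07 N/m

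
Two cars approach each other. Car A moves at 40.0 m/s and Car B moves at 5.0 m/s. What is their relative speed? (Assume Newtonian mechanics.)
v_rel = v_A + v_B = 40.0 + 5.0 = 45.0 m/s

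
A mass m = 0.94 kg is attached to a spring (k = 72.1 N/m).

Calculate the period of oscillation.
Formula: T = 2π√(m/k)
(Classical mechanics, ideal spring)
T = 2π√(m/k) = 2π√(0.94/72.1) = 0.7174 s; f = 1/T = 1.394 Hz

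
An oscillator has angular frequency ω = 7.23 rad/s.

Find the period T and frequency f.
T = 2π/ω = 2π/7.23 = 0.869 s; f = ω/2π = 1.151 Hz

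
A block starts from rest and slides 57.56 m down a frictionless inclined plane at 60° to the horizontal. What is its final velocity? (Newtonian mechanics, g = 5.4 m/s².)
a = g sin(θ) = 5.4 × sin(60°) = 4.68 m/s²
v = √(2ad) = √(2 × 4.68 × 57.56) = 23.2 m/s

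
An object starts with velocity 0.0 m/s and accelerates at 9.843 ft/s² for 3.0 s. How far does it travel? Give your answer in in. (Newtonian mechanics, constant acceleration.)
d = v₀t + ½at² (with unit conversion) = 531.5 in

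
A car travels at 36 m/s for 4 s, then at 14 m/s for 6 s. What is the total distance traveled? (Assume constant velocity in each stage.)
d₁ = v₁t₁ = 36 × 4 = 144 m
d₂ = v₂t₂ = 14 × 6 = 84 m
d_total = 144 + 84 = 228 m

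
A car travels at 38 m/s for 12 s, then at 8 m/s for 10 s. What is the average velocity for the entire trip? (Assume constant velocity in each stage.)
d₁ = v₁t₁ = 38 × 12 = 456 m
d₂ = v₂t₂ = 8 × 10 = 80 m
d_total = 536 m, t_total = 22 s
v_avg = d_total/t_total = 536/22 = 24.36 m/s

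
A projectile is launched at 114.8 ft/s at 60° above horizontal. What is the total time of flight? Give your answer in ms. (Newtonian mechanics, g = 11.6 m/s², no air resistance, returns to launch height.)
T = 2v₀sin(θ)/g (with unit conversion) = 5225.0 ms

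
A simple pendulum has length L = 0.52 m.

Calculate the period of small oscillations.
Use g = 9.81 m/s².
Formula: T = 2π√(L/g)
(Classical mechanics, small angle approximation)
T = 2π√(L/g) = 2π√(0.52/9.81) = 1.447 s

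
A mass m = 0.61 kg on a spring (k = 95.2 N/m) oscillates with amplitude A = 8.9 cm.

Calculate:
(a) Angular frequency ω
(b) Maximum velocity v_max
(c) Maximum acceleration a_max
ω = √(k/m) = √(95.2/0.61) = 12.49 rad/s
v_max = ωA = 12.49×0.089 = 1.112 m/s
a_max = ω²A = 12.49²×0.089 = 13.89 m/s²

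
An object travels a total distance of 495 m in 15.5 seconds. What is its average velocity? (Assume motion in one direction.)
v_avg = Δd / Δt = 495 / 15.5 = 31.94 m/s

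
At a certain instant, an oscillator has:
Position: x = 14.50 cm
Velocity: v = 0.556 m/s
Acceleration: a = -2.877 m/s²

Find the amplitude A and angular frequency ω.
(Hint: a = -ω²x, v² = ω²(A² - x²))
a = −ω²x → ω = √(|a|/x) = √(2.877/0.145) = 4.454 rad/s
v² = ω²(A² − x²) → A = √(x² + v²/ω²) = √(0.145² + 0.556²/4.454²) = 0.1913 m = 19.13 cm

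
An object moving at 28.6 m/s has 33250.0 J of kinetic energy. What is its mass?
KE = ½mv² → m = 2KE/v² = 2×33250.0/28.6² = 81.3 kg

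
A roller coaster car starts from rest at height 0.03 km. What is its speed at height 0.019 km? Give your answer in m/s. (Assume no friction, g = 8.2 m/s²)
mgh₁ = ½mv₂² + mgh₂ → v₂ = √(2g(h₁−h₂)) = √(2×8.2×(30−19)) = 13.43 m/s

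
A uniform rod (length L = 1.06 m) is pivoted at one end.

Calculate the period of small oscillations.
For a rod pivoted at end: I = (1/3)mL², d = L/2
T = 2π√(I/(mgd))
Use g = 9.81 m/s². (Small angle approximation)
I/m = (1/3)L² = 0.3745 m²; d = L/2 = 0.53 m
T = 2π√(I/(mgd)) = 2π√(0.3745/(9.81×0.53)) = 1.686 s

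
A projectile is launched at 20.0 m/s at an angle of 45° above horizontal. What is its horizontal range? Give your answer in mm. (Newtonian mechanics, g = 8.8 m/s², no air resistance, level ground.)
R = v₀² sin(2θ) / g (with unit conversion) = 45450.0 mm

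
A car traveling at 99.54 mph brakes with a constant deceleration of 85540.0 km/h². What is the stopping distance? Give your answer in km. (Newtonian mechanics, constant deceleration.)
d = v₀² / (2a) (with unit conversion) = 0.15 km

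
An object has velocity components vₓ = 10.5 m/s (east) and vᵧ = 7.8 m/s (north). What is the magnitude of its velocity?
|v| = √(vₓ² + vᵧ²) = √(10.5² + 7.8²) = √(171.09) = 13.08 m/s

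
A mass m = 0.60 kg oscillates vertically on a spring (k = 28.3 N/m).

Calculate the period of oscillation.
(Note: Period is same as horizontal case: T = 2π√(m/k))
T = 2π√(m/k) = 2π√(0.6/28.3) = 0.9149 s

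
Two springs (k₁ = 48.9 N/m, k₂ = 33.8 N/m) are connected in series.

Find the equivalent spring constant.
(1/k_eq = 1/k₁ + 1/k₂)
1/k_eq = 1/48.9 + 1/33.8 = 0.050036; k_eq = 19.99 N/m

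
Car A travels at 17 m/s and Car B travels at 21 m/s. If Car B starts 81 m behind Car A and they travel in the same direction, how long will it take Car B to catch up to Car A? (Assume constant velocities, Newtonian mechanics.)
Relative speed: v_rel = 21 - 17 = 4 m/s
Time to catch: t = d₀/v_rel = 81/4 = 20.25 s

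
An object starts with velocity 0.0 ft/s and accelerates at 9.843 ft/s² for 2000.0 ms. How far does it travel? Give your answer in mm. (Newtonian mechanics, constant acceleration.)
d = v₀t + ½at² (with unit conversion) = 6000.0 mm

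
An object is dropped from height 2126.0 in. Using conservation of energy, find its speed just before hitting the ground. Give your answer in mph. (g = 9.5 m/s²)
mgh = ½mv² → v = √(2gh) = √(2×9.5×54) = 32.03 m/s = 71.65 mph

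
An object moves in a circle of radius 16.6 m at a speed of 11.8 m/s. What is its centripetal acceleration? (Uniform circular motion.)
a_c = v²/r = 11.8²/16.6 = 139.24/16.6 = 8.39 m/s²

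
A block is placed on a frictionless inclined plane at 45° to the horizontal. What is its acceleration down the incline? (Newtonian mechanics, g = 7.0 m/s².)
a = g sin(θ) = 7.0 × sin(45°) = 7.0 × 0.7071 = 4.95 m/s²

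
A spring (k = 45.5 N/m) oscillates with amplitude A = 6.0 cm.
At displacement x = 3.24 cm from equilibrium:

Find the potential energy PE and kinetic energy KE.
E_total = ½kA² = ½×45.5×(0.06)² = 0.0819 J
PE = ½kx² = ½×45.5×(0.0324)² = 0.02388 J
KE = E_total − PE = 0.05802 J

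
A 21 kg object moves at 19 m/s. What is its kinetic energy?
KE = ½mv² = ½×21×19² = 3790.5 J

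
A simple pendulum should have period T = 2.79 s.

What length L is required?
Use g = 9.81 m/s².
T = 2π√(L/g) → L = g(T/2π)² = 9.81×(2.79/2π)² = 1.934 m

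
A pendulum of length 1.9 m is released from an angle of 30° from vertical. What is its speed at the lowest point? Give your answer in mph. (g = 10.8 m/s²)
h = L(1 − cosθ) = 1.9×(1 − cos30°) = 0.2546 m
v = √(2gh) = √(2×10.8×0.2546) = 2.345 m/s = 5.245 mph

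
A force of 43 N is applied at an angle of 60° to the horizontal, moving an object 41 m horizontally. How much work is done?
W = Fd cosθ = 43×41×cos(60°) = 881.5 J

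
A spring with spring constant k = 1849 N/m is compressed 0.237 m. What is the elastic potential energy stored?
PE = ½kx² = ½×1849×0.237² = 51.93 J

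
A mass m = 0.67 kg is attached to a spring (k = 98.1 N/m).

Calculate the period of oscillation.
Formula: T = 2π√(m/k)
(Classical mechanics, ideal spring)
T = 2π√(m/k) = 2π√(0.67/98.1) = 0.5193 s; f = 1/T = 1.926 Hz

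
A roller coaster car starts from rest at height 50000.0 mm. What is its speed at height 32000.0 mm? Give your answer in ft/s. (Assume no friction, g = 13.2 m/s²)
mgh₁ = ½mv₂² + mgh₂ → v₂ = √(2g(h₁−h₂)) = √(2×13.2×(50−32)) = 21.8 m/s = 71.52 ft/s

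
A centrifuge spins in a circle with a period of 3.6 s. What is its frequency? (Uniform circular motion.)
f = 1/T = 1/3.6 = 0.2778 Hz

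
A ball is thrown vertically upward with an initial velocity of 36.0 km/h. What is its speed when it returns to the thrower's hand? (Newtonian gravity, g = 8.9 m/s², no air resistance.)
By conservation of energy, the ball returns at the same speed = 36.0 km/h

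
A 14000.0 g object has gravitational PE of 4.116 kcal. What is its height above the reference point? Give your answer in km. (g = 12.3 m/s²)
PE = mgh → h = PE/(mg) = 1.722e+04 J / (14 kg × 12.3 m/s²) = 100 m = 0.1 km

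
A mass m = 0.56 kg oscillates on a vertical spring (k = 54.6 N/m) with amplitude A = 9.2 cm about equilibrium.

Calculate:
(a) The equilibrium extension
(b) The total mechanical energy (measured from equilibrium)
x_eq = mg/k = 0.56×9.81/54.6 = 0.1006 m = 10.06 cm
E = ½kA² = ½×54.6×(0.092)² = 0.2311 J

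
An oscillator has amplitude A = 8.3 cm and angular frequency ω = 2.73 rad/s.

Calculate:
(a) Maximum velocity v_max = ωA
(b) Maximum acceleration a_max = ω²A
v_max = ωA = 2.73×0.083 = 0.2266 m/s
a_max = ω²A = 2.73²×0.083 = 0.6186 m/s²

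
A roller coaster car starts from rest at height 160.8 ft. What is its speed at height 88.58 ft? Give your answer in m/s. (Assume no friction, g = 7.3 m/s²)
mgh₁ = ½mv₂² + mgh₂ → v₂ = √(2g(h₁−h₂)) = √(2×7.3×(49.01−27)) = 17.93 m/s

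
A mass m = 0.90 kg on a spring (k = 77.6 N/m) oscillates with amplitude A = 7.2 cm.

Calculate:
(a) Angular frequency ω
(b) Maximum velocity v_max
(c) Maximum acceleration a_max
ω = √(k/m) = √(77.6/0.9) = 9.286 rad/s
v_max = ωA = 9.286×0.072 = 0.6686 m/s
a_max = ω²A = 9.286²×0.072 = 6.208 m/s²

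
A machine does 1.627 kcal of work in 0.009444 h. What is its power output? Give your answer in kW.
P = W/t = 6807 J / 34 s = 200.2 W = 0.2002 kW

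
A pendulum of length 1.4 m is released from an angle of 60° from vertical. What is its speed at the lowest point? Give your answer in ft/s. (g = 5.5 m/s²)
h = L(1 − cosθ) = 1.4×(1 − cos60°) = 0.7 m
v = √(2gh) = √(2×5.5×0.7) = 2.775 m/s = 9.104 ft/s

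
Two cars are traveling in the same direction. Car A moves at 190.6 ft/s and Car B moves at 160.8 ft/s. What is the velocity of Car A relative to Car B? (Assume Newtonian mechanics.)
v_rel = v_A - v_B = 190.6 - 160.8 = 29.8 ft/s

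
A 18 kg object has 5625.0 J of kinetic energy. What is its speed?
KE = ½mv² → v = √(2KE/m) = √(2×5625.0/18) = 25.0 m/s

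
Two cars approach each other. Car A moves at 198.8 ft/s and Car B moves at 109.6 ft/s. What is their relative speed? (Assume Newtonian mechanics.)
v_rel = v_A + v_B = 198.8 + 109.6 = 308.4 ft/s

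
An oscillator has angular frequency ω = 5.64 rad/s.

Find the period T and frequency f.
T = 2π/ω = 2π/5.64 = 1.114 s; f = ω/2π = 0.8976 Hz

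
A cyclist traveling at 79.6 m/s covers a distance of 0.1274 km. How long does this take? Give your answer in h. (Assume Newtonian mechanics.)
t = d/v (with unit conversion) = 0.0004446 h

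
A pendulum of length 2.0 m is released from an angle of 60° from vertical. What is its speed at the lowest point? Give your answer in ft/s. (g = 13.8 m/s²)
h = L(1 − cosθ) = 2.0×(1 − cos60°) = 1 m
v = √(2gh) = √(2×13.8×1) = 5.254 m/s = 17.24 ft/s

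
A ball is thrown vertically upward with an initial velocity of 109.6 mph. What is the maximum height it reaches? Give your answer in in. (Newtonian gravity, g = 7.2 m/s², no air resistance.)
h_max = v₀²/(2g) (with unit conversion) = 6563.0 in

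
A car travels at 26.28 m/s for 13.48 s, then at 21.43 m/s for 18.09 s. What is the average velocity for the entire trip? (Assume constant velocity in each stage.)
d₁ = v₁t₁ = 26.28 × 13.48 = 354.254 m
d₂ = v₂t₂ = 21.43 × 18.09 = 387.669 m
d_total = 741.92 m, t_total = 31.57 s
v_avg = d_total/t_total = 741.92/31.57 = 23.5 m/s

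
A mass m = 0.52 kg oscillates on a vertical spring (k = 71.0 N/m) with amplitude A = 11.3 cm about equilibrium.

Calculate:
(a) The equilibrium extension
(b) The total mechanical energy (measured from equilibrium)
x_eq = mg/k = 0.52×9.81/71.0 = 0.07185 m = 7.185 cm
E = ½kA² = ½×71.0×(0.113)² = 0.4533 J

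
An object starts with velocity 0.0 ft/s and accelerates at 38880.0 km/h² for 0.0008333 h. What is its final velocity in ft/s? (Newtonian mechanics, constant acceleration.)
v = v₀ + at (with unit conversion) = 29.53 ft/s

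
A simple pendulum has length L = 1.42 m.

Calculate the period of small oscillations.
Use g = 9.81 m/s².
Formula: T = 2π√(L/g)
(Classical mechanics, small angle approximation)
T = 2π√(L/g) = 2π√(1.42/9.81) = 2.391 s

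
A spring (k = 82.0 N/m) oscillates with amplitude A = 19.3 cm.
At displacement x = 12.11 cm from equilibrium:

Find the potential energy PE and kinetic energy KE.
E_total = ½kA² = ½×82.0×(0.193)² = 1.527 J
PE = ½kx² = ½×82.0×(0.1211)² = 0.6013 J
KE = E_total − PE = 0.9259 J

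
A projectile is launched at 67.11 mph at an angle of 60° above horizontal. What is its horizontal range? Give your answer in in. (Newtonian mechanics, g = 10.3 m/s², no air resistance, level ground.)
R = v₀² sin(2θ) / g (with unit conversion) = 2979.0 in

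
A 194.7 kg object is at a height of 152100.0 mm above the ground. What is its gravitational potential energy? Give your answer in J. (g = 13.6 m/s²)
PE = mgh = 194.7 kg × 13.6 m/s² × 152.1 m = 4.027e+05 J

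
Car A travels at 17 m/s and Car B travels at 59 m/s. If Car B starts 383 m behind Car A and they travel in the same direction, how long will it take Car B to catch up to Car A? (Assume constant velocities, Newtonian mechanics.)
Relative speed: v_rel = 59 - 17 = 42 m/s
Time to catch: t = d₀/v_rel = 383/42 = 9.12 s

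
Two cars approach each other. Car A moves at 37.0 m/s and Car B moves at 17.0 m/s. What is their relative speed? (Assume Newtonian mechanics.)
v_rel = v_A + v_B = 37.0 + 17.0 = 54.0 m/s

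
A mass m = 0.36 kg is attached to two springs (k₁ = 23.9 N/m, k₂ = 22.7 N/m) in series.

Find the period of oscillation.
k_eq = k₁k₂/(k₁+k₂) = 11.64 N/m
T = 2π√(m/k_eq) = 2π√(0.36/11.64) = 1.105 s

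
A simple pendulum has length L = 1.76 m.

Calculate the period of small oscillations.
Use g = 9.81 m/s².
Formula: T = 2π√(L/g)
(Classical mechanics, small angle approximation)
T = 2π√(L/g) = 2π√(1.76/9.81) = 2.661 s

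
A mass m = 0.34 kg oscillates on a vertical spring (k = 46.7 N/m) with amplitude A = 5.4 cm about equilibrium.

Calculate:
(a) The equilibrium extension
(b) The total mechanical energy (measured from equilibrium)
x_eq = mg/k = 0.34×9.81/46.7 = 0.07142 m = 7.142 cm
E = ½kA² = ½×46.7×(0.054)² = 0.06809 J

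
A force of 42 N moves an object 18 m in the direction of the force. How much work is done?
W = Fd = 42×18 = 756.0 J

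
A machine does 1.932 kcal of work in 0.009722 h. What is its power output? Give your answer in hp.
P = W/t = 8083 J / 35 s = 231 W = 0.3097 hp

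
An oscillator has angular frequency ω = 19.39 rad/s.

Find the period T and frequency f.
T = 2π/ω = 2π/19.39 = 0.324 s; f = ω/2π = 3.086 Hz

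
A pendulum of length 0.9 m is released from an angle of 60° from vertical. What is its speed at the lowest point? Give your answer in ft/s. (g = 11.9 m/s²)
h = L(1 − cosθ) = 0.9×(1 − cos60°) = 0.45 m
v = √(2gh) = √(2×11.9×0.45) = 3.273 m/s = 10.74 ft/s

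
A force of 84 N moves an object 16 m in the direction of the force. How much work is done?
W = Fd = 84×16 = 1344.0 J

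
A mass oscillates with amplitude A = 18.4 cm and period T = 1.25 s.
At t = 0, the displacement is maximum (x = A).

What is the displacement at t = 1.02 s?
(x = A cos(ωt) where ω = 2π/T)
ω = 2π/T = 2π/1.25 = 5.027 rad/s
x = A cos(ωt) = 18.4×cos(5.027×1.02) = 7.413 cm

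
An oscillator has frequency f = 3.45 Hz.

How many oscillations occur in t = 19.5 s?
n = f×t = 3.45×19.5 = 67.28 oscillations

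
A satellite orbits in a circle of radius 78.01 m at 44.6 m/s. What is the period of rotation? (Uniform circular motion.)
T = 2πr/v = 2π×78.01/44.6 = 10.99 s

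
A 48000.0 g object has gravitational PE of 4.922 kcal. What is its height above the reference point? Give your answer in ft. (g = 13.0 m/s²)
PE = mgh → h = PE/(mg) = 2.059e+04 J / (48 kg × 13.0 m/s²) = 33 m = 108.3 ft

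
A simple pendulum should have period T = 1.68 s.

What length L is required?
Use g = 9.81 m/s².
T = 2π√(L/g) → L = g(T/2π)² = 9.81×(1.68/2π)² = 0.7013 m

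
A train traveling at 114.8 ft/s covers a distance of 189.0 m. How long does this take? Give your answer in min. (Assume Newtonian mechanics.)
t = d/v (with unit conversion) = 0.09002 min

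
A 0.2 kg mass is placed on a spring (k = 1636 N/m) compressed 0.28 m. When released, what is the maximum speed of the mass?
½kx² = ½mv² → v = x√(k/m) = 0.28×√(1636/0.2) = 25.32 m/s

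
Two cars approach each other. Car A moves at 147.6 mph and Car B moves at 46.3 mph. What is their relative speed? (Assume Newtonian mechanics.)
v_rel = v_A + v_B = 147.6 + 46.3 = 193.9 mph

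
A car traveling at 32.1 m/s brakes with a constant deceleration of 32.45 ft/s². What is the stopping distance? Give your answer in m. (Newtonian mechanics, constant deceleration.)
d = v₀² / (2a) (with unit conversion) = 52.09 m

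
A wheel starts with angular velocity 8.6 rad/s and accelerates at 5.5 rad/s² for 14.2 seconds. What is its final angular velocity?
ω = ω₀ + αt = 8.6 + 5.5 × 14.2 = 86.7 rad/s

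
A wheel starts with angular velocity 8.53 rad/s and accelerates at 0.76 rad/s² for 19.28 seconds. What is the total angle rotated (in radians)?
θ = ω₀t + ½αt² = 8.53×19.28 + ½×0.76×19.28² = 305.71 rad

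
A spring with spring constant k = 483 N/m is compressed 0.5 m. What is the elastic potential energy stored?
PE = ½kx² = ½×483×0.5² = 60.38 J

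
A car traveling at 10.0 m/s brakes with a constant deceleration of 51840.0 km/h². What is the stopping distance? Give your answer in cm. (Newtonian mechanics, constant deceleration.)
d = v₀² / (2a) (with unit conversion) = 1250.0 cm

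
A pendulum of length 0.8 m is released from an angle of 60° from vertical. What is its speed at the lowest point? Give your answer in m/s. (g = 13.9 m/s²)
h = L(1 − cosθ) = 0.8×(1 − cos60°) = 0.4 m
v = √(2gh) = √(2×13.9×0.4) = 3.335 m/s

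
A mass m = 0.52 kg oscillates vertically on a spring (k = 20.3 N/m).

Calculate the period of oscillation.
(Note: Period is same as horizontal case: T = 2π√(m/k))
T = 2π√(m/k) = 2π√(0.52/20.3) = 1.006 s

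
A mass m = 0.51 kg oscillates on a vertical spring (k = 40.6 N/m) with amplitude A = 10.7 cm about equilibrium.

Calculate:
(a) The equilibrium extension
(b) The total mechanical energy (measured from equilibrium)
x_eq = mg/k = 0.51×9.81/40.6 = 0.1232 m = 12.32 cm
E = ½kA² = ½×40.6×(0.107)² = 0.2324 J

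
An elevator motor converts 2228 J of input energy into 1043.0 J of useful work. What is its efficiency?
η = W_out/W_in = 1043.0/2228 = 0.4681 = 46.81%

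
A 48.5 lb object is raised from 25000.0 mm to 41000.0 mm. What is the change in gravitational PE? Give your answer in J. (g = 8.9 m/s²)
ΔPE = mg(h₂ − h₁) = 22 kg × 8.9 m/s² × (41 − 25) m = 3133 J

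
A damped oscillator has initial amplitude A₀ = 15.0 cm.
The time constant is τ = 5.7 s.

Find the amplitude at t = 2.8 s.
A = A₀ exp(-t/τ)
A = A₀ exp(−t/τ) = 15.0×exp(−2.8/5.7) = 9.178 cm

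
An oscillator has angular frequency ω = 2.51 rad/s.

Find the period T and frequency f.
T = 2π/ω = 2π/2.51 = 2.503 s; f = ω/2π = 0.3995 Hz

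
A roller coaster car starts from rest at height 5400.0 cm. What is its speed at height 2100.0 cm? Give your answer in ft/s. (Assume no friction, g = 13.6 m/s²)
mgh₁ = ½mv₂² + mgh₂ → v₂ = √(2g(h₁−h₂)) = √(2×13.6×(54−21)) = 29.96 m/s = 98.29 ft/s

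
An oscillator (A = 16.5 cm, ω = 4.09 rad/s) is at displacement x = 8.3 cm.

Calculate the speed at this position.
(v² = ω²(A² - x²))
v = ω√(A² − x²) = 4.09×√(0.165² − 0.083²) = 0.5833 m/s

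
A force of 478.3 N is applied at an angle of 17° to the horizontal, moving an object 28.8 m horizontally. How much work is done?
W = Fd cosθ = 478.3×28.8×cos(17°) = 13173.0 J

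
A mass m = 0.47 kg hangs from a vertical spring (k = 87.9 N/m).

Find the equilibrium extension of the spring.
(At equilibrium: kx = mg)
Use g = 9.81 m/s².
x_eq = mg/k = 0.47×9.81/87.9 = 0.05245 m = 5.245 cm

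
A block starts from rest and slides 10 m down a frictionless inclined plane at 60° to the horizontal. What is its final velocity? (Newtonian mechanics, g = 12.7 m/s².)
a = g sin(θ) = 12.7 × sin(60°) = 11.0 m/s²
v = √(2ad) = √(2 × 11.0 × 10) = 14.83 m/s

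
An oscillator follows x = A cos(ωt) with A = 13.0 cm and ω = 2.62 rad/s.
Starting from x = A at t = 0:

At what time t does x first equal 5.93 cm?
cos(ωt) = x/A = 5.93/13.0 = 0.4562
ωt = arccos(0.4562) = 1.097 rad
t = 1.097/2.62 = 0.4188 s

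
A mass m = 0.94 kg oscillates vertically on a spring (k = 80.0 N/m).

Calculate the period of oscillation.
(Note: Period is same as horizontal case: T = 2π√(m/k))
T = 2π√(m/k) = 2π√(0.94/80.0) = 0.6811 s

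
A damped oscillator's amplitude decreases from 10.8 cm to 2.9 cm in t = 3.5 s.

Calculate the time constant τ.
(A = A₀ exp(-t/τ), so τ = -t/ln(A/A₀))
A/A₀ = 2.9/10.8 = 0.2685; ln(A/A₀) = -1.315
τ = −t/ln(A/A₀) = −3.5/-1.315 = 2.662 s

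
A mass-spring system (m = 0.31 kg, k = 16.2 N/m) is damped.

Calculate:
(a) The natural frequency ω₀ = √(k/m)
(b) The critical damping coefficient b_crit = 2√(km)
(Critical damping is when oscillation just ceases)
ω₀ = √(k/m) = √(16.2/0.31) = 7.229 rad/s
b_crit = 2√(km) = 2√(16.2×0.31) = 4.482 kg/s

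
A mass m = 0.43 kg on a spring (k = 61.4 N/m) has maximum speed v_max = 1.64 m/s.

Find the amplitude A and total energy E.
½mv²_max = ½kA² → A = v_max√(m/k) = 1.64×√(0.43/61.4) = 0.1372 m = 13.72 cm
E = ½mv²_max = ½×0.43×1.64² = 0.5783 J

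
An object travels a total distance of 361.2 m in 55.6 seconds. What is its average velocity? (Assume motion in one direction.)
v_avg = Δd / Δt = 361.2 / 55.6 = 6.5 m/s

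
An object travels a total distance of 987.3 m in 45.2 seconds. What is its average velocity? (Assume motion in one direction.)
v_avg = Δd / Δt = 987.3 / 45.2 = 21.84 m/s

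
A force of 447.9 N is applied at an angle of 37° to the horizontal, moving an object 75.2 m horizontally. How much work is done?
W = Fd cosθ = 447.9×75.2×cos(37°) = 26900.0 J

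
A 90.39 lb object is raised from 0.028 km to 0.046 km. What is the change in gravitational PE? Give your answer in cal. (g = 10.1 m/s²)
ΔPE = mg(h₂ − h₁) = 41 kg × 10.1 m/s² × (46 − 28) m = 7454 J = 1782.0 cal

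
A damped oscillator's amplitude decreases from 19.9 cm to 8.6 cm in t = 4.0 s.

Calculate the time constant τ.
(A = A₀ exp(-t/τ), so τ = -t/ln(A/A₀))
A/A₀ = 8.6/19.9 = 0.4322; ln(A/A₀) = -0.839
τ = −t/ln(A/A₀) = −4.0/-0.839 = 4.768 s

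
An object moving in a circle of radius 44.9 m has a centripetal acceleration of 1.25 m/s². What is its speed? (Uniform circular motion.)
v = √(a_c × r) = √(1.25 × 44.9) = 7.49 m/s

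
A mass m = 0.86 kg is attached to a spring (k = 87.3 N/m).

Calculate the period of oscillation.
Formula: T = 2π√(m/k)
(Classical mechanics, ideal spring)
T = 2π√(m/k) = 2π√(0.86/87.3) = 0.6236 s; f = 1/T = 1.604 Hz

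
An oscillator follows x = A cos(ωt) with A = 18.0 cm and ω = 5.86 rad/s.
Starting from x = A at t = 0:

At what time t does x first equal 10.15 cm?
cos(ωt) = x/A = 10.15/18.0 = 0.5639
ωt = arccos(0.5639) = 0.9717 rad
t = 0.9717/5.86 = 0.1658 s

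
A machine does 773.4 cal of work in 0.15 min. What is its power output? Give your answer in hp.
P = W/t = 3236 J / 9 s = 359.5 W = 0.4822 hp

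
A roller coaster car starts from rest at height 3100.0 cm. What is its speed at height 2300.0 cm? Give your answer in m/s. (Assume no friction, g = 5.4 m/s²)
mgh₁ = ½mv₂² + mgh₂ → v₂ = √(2g(h₁−h₂)) = √(2×5.4×(31−23)) = 9.295 m/s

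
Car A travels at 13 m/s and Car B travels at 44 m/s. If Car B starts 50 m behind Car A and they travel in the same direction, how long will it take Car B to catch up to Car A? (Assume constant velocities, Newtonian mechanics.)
Relative speed: v_rel = 44 - 13 = 31 m/s
Time to catch: t = d₀/v_rel = 50/31 = 1.61 s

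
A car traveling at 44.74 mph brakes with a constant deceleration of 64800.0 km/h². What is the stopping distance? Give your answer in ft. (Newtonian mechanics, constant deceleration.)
d = v₀² / (2a) (with unit conversion) = 131.2 ft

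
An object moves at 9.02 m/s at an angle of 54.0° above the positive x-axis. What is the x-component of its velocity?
vₓ = v cos(θ) = 9.02 × cos(54.0°) = 5.3 m/s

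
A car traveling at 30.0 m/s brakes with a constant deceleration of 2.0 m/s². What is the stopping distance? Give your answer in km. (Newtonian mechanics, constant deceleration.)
d = v₀² / (2a) (with unit conversion) = 0.225 km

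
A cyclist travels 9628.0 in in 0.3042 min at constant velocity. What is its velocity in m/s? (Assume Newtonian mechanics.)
v = d/t (with unit conversion) = 13.4 m/s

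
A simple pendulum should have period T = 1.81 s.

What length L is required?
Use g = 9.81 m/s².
T = 2π√(L/g) → L = g(T/2π)² = 9.81×(1.81/2π)² = 0.8141 m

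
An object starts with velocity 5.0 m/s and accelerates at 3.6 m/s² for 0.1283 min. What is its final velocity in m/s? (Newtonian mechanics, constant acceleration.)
v = v₀ + at (with unit conversion) = 32.71 m/s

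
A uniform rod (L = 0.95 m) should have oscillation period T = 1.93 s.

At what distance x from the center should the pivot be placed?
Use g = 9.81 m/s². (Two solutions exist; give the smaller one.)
T = 2π√((L²/12 + x²)/(gx)). Let c = T²g/(4π²) = 0.9256.
x² − cx + L²/12 = 0 → x = (c − √(c² − L²/3))/2 = 0.09001 m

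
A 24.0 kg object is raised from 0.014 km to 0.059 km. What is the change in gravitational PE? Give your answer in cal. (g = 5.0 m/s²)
ΔPE = mg(h₂ − h₁) = 24 kg × 5.0 m/s² × (59 − 14) m = 5400 J = 1291.0 cal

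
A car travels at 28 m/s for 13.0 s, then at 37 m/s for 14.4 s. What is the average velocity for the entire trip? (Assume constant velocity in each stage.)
d₁ = v₁t₁ = 28 × 13.0 = 364 m
d₂ = v₂t₂ = 37 × 14.4 = 532.8 m
d_total = 896.8 m, t_total = 27.4 s
v_avg = d_total/t_total = 896.8/27.4 = 32.73 m/s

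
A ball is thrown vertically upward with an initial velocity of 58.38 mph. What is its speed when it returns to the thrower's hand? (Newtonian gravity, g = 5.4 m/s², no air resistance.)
By conservation of energy, the ball returns at the same speed = 58.38 mph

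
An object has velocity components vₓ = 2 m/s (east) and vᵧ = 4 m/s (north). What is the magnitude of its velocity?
|v| = √(vₓ² + vᵧ²) = √(2² + 4²) = √(20) = 4.47 m/s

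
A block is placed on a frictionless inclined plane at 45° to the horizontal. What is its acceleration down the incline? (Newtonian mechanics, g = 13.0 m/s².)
a = g sin(θ) = 13.0 × sin(45°) = 13.0 × 0.7071 = 9.19 m/s²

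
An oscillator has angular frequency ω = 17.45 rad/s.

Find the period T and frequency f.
T = 2π/ω = 2π/17.45 = 0.3601 s; f = ω/2π = 2.777 Hz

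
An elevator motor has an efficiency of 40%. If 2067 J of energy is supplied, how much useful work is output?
W_out = η × W_in = 0.4 × 2067 = 826.8 J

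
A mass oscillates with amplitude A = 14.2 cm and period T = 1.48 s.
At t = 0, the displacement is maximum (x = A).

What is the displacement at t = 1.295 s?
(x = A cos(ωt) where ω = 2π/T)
ω = 2π/T = 2π/1.48 = 4.245 rad/s
x = A cos(ωt) = 14.2×cos(4.245×1.295) = 10.04 cm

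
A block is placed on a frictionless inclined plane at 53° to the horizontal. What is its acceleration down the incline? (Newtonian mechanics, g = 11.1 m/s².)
a = g sin(θ) = 11.1 × sin(53°) = 11.1 × 0.7986 = 8.86 m/s²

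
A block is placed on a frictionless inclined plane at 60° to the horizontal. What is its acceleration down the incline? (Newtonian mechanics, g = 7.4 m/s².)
a = g sin(θ) = 7.4 × sin(60°) = 7.4 × 0.866 = 6.41 m/s²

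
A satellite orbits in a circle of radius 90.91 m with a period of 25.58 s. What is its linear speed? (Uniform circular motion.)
v = 2πr/T = 2π×90.91/25.58 = 22.33 m/s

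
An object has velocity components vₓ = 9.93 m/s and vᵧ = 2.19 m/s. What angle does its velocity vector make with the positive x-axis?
θ = arctan(vᵧ/vₓ) = arctan(2.19/9.93) = 12.44°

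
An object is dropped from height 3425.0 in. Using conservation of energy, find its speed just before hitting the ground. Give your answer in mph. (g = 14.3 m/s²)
mgh = ½mv² → v = √(2gh) = √(2×14.3×86.99) = 49.88 m/s = 111.6 mph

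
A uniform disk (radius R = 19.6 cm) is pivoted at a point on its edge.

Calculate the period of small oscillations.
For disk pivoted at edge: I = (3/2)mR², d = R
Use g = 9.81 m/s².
I/m = (3/2)R² = 0.05762 m²; d = R = 0.196 m
T = 2π√((3/2)R²/(gR)) = 2π√(3R/(2g)) = 1.088 s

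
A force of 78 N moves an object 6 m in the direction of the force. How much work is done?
W = Fd = 78×6 = 468.0 J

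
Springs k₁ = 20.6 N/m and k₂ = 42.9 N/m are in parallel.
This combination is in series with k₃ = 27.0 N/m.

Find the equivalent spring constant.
k₁₂ = k₁ + k₂ = 63.5 N/m (parallel)
1/k_eq = 1/k₁₂ + 1/k₃ → k_eq = 18.94 N/m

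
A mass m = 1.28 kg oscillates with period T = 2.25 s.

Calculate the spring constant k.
T = 2π√(m/k) → k = m(2π/T)² = 1.28×(2π/2.25)² = 9.982 N/m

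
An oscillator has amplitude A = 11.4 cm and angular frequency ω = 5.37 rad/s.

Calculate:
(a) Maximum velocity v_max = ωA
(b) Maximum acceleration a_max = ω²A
v_max = ωA = 5.37×0.114 = 0.6122 m/s
a_max = ω²A = 5.37²×0.114 = 3.287 m/s²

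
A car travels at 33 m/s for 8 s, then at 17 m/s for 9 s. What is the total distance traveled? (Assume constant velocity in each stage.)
d₁ = v₁t₁ = 33 × 8 = 264 m
d₂ = v₂t₂ = 17 × 9 = 153 m
d_total = 264 + 153 = 417 m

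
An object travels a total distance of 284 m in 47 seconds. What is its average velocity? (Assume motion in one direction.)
v_avg = Δd / Δt = 284 / 47 = 6.04 m/s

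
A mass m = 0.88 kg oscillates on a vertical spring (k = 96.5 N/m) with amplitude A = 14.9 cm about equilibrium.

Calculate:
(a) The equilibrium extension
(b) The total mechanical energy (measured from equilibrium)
x_eq = mg/k = 0.88×9.81/96.5 = 0.08946 m = 8.946 cm
E = ½kA² = ½×96.5×(0.149)² = 1.071 J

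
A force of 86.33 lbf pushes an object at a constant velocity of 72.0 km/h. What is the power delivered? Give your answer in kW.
P = Fv = 384 N × 20 m/s = 7680 W = 7.68 kW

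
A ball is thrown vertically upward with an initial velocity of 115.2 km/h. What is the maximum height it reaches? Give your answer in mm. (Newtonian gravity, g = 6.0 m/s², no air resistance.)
h_max = v₀²/(2g) (with unit conversion) = 85330.0 mm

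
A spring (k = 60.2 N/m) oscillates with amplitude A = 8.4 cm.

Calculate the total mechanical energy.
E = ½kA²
E = ½kA² = ½×60.2×(0.084)² = 0.2124 J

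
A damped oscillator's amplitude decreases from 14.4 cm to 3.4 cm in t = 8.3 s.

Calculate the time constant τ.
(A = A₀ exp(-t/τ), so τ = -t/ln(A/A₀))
A/A₀ = 3.4/14.4 = 0.2361; ln(A/A₀) = -1.443
τ = −t/ln(A/A₀) = −8.3/-1.443 = 5.75 s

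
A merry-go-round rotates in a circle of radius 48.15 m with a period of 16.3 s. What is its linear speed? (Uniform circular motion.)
v = 2πr/T = 2π×48.15/16.3 = 18.56 m/s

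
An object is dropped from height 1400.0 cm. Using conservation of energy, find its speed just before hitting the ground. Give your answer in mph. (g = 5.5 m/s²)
mgh = ½mv² → v = √(2gh) = √(2×5.5×14) = 12.41 m/s = 27.76 mph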